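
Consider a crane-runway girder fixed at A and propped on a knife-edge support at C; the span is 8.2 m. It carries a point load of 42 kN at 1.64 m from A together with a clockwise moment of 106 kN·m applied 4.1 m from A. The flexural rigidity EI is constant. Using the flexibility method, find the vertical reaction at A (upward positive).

R_A = 25.11 kN

Remove the prop at C; the released (primary) structure is a cantilever built in at A.
Free-end deflection of the primary structure under the applied loading (downward +):
  point load 42 at a = 1.64: Pa²(3L − a)/(6EI) = 432.3/EI
  clockwise couple 106 at a = 4.1: M₀a(2L − a)/(2EI) = 2673/EI
  δ_0 = 3105/EI
Tip deflection under a unit load at C: L³/(3EI) = 183.8/EI.
Compatibility at C: δ_0 − R_C·δ_{CC} = 0, so R_C = 3105/183.8 = 16.89 kN.
Vertical equilibrium: R_A = ΣP − R_C = 42 − 16.89 = 25.11 kN.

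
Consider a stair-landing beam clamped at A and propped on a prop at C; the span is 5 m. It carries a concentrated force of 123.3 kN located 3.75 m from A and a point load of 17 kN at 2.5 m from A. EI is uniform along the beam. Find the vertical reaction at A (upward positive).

Take the reaction at C as the redundant and release it; the primary structure is a cantilever fixed at A.
Primary-structure tip deflection at C by superposition:
  point load 123.3 at a = 3.75: Pa²(3L − a)/(6EI) = 3251/EI
  point load 17 at a = 2.5: Pa²(3L − a)/(6EI) = 221.4/EI
  δ_0 = 3472/EI
Tip deflection under a unit load at C: L³/(3EI) = 41.67/EI.
The prop prevents deflection at C: R_C = δ_0/δ_{CC} = 3472/41.67 = 83.34 kN.
Vertical equilibrium: R_A = ΣP − R_C = 140.3 − 83.34 = 56.96 kN.

R_A = 56.96 kN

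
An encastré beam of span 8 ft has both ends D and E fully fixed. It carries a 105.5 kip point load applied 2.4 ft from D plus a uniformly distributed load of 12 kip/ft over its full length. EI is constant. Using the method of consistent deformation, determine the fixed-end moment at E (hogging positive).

M_E = 117.2 kip·ft

Take the two fixed-end moments M_D, M_E as redundants; the released structure is the simple span DE.
On the primary (simply-supported) span, the end slopes from the loading are:
  at D: point load 105.5 at a = 2.4: Pab(L + b)/(6LEI) = 401.7/EI
  at E: point load 105.5 at a = 2.4: Pab(L + a)/(6LEI) = 307.2/EI
  at D: UDL 12: wL³/(24EI) = 256/EI
  at E: UDL 12: wL³/(24EI) = 256/EI
  θ_D0 = 657.7/EI,  θ_E0 = 563.2/EI
Flexibility coefficients: a unit moment at one end gives L/(3EI) there and L/(6EI) at the far end, so f₁₁ = f₂₂ = 2.667/EI and f₁₂ = f₂₁ = 1.333/EI.
Compatibility — zero rotation at each built-in end:
  2.667 M_D + 1.333 M_E = 657.7
  1.333 M_D + 2.667 M_E = 563.2
Solving the pair gives M_D = 188.1 kip·ft and M_E = 117.2 kip·ft (hogging).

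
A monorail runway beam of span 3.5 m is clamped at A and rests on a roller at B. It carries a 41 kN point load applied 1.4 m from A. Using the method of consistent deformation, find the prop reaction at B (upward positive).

R_B = 8.528 kN

Remove the prop at B; the released (primary) structure is a cantilever built in at A.
Free-end deflection of the primary structure under the applied loading (downward +):
  point load 41 at a = 1.4: Pa²(3L − a)/(6EI) = 121.9/EI
Tip deflection under a unit load at B: L³/(3EI) = 14.29/EI.
The prop prevents deflection at B: R_B = δ_0/δ_{BB} = 121.9/14.29 = 8.528 kN.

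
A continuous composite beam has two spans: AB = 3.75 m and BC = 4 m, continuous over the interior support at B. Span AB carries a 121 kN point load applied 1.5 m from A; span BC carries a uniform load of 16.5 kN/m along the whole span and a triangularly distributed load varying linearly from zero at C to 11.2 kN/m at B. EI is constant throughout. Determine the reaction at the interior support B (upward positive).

R_B = 127.4 kN

Insert a hinge at B; M_B is the redundant, and each span becomes simply supported.
Discontinuity in slope at B on the released structure — sum the simple-span end rotations:
  span AB: point load 121 at a = 1.5: Pab(L + a)/(6LEI) = 95.29/EI
  span BC: UDL 16.5: wL³/(24EI) = 44/EI
  span BC: triangular load, peak 11.2: w₀L³/(45EI) = 15.93/EI
  relative rotation θ_0 = (95.29 + 59.93)/EI = 155.2/EI
A unit hogging moment at B produces rotation L₁/(3EI) + L₂/(3EI) = 2.583/EI.
Compatibility: M_B·(L₁+L₂)/(3EI) = θ_0, giving M_B = 60.08 kN·m (hogging).
Span AB, ΣM about A with M_B applied at B: R_B^{AB}·3.75 = 181.5 + 60.08, so R_B^{AB} = 64.42 kN and R_A = 121 − 64.42 = 56.58 kN.
Span BC, ΣM about C: R_B^{BC}·4 = 191.7 + 60.08, so R_B^{BC} = 62.95 kN and R_C = 88.4 − 62.95 = 25.45 kN.
R_B = 64.42 + 62.95 = 127.4 kN.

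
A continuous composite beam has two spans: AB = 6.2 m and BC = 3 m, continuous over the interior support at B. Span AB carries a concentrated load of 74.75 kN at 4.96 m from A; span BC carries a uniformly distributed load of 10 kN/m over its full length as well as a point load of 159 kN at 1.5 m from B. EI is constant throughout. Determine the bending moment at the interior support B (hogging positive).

M_B = 77.81 kN·m

Take M_B as the redundant. Released structure: two simple spans AB and BC with a hinge at B.
Rotations at B on the released spans (each span's end-slope, ×1/EI):
  span AB: point load 74.75 at a = 4.96: Pab(L + a)/(6LEI) = 137.9/EI
  span BC: UDL 10: wL³/(24EI) = 11.25/EI
  span BC: point load 159 at a = 1.5: Pab(L + b)/(6LEI) = 89.44/EI
  relative rotation θ_0 = (137.9 + 100.7)/EI = 238.6/EI
A unit hogging moment at B produces rotation L₁/(3EI) + L₂/(3EI) = 3.067/EI.
Slope continuity at B: θ_0 = M_B·3.067/EI, so M_B = 238.6/3.067 = 77.81 kN·m (hogging).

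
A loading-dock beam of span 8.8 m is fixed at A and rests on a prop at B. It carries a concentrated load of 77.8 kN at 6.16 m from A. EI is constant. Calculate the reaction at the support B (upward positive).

R_B = 43.84 kN

Take the reaction at B as the redundant and release it; the primary structure is a cantilever fixed at A.
Deflection at B on the released cantilever, summing each load's contribution:
  point load 77.8 at a = 6.16: Pa²(3L − a)/(6EI) = 9959/EI
Flexibility coefficient — unit upward force at B: δ_{BB} = L³/(3EI) = 227.2/EI.
Compatibility at B: δ_0 − R_B·δ_{BB} = 0, so R_B = 9959/227.2 = 43.84 kN.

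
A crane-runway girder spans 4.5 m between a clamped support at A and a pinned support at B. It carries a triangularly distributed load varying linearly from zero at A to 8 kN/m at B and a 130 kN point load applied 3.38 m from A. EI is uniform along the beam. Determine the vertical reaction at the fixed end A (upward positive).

R_A = 55.63 kN

Choose R_B as the redundant. The primary structure is the cantilever fixed at A.
Free-end deflection of the primary structure under the applied loading (downward +):
  triangular load, peak 8 at the free end: 11w₀L⁴/(120EI) = 300.7/EI
  point load 130 at a = 3.38: Pa²(3L − a)/(6EI) = 2505/EI
  δ_0 = 2806/EI
Tip deflection under a unit load at B: L³/(3EI) = 30.38/EI.
The prop prevents deflection at B: R_B = δ_0/δ_{BB} = 2806/30.38 = 92.37 kN.
Vertical equilibrium: R_A = ΣP − R_B = 148 − 92.37 = 55.63 kN.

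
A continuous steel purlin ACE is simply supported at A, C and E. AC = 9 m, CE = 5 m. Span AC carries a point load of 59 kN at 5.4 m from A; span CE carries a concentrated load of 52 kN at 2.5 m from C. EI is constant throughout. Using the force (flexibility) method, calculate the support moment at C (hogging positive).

M_C = 82.95 kN·m

Release continuity at C by inserting a hinge; the redundant is the internal moment M_C. The primary structure is two simply-supported spans AC and CE.
Discontinuity in slope at C on the released structure — sum the simple-span end rotations:
  span AC: point load 59 at a = 5.4: Pab(L + a)/(6LEI) = 305.9/EI
  span CE: point load 52 at a = 2.5: Pab(L + b)/(6LEI) = 81.25/EI
  relative rotation θ_0 = (305.9 + 81.25)/EI = 387.1/EI
A unit hogging moment at C produces rotation L₁/(3EI) + L₂/(3EI) = 4.667/EI.
Slope continuity at C: θ_0 = M_C·4.667/EI, so M_C = 387.1/4.667 = 82.95 kN·m (hogging).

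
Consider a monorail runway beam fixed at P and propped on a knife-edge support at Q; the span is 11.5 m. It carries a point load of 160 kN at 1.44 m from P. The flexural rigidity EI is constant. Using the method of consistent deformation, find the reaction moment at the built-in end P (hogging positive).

M_P = 188.9 kN·m

Remove the prop at Q; the released (primary) structure is a cantilever built in at P.
Primary-structure tip deflection at Q by superposition:
  point load 160 at a = 1.44: Pa²(3L − a)/(6EI) = 1828/EI
Flexibility coefficient — unit upward force at Q: δ_{QQ} = L³/(3EI) = 507/EI.
Compatibility at Q: δ_0 − R_Q·δ_{QQ} = 0, so R_Q = 1828/507 = 3.606 kN.
Moment equilibrium about P: M_P = Σ(load moments about P) − R_Q·L = 230.4 − 3.606×11.5 = 188.9 kN·m.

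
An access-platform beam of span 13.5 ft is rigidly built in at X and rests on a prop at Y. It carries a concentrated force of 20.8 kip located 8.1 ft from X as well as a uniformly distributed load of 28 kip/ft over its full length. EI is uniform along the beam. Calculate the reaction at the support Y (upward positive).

R_Y = 150.7 kip

Choose R_Y as the redundant. The primary structure is the cantilever fixed at X.
Downward deflection at the released point Y due to the loads:
  point load 20.8 at a = 8.1: Pa²(3L − a)/(6EI) = 7369/EI
  UDL 28: wL⁴/(8EI) = 116253/EI
  δ_0 = 123622/EI
Tip deflection under a unit load at Y: L³/(3EI) = 820.1/EI.
Compatibility at Y: δ_0 − R_Y·δ_{YY} = 0, so R_Y = 123622/820.1 = 150.7 kip.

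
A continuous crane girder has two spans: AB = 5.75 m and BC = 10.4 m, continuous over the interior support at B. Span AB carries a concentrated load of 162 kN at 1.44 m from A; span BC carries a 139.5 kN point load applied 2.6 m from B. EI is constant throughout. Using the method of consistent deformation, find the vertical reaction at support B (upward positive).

R_B = 197.1 kN

Insert a hinge at B; M_B is the redundant, and each span becomes simply supported.
Rotations at B on the released spans (each span's end-slope, ×1/EI):
  span AB: point load 162 at a = 1.44: Pab(L + a)/(6LEI) = 209.5/EI
  span BC: point load 139.5 at a = 2.6: Pab(L + b)/(6LEI) = 825.1/EI
  relative rotation θ_0 = (209.5 + 825.1)/EI = 1035/EI
A unit hogging moment at B produces rotation L₁/(3EI) + L₂/(3EI) = 5.383/EI.
Slope continuity at B: θ_0 = M_B·5.383/EI, so M_B = 1035/5.383 = 192.2 kN·m (hogging).
Span AB, ΣM about A with M_B applied at B: R_B^{AB}·5.75 = 233.3 + 192.2, so R_B^{AB} = 74 kN and R_A = 162 − 74 = 88 kN.
Span BC, ΣM about C: R_B^{BC}·10.4 = 1088 + 192.2, so R_B^{BC} = 123.1 kN and R_C = 139.5 − 123.1 = 16.39 kN.
R_B = 74 + 123.1 = 197.1 kN.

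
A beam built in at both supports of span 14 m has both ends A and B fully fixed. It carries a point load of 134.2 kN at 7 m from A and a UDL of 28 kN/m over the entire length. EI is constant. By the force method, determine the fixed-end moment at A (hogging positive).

M_A = 692.2 kN·m

Take the two fixed-end moments M_A, M_B as redundants; the released structure is the simple span AB.
End rotations of the released simple span under the applied load (×1/EI):
  at A: point load 134.2 at a = 7: Pab(L + b)/(6LEI) = 1644/EI
  at B: point load 134.2 at a = 7: Pab(L + a)/(6LEI) = 1644/EI
  at A: UDL 28: wL³/(24EI) = 3201/EI
  at B: UDL 28: wL³/(24EI) = 3201/EI
  θ_A0 = 4845/EI,  θ_B0 = 4845/EI
Flexibility coefficients: a unit moment at one end gives L/(3EI) there and L/(6EI) at the far end, so f₁₁ = f₂₂ = 4.667/EI and f₁₂ = f₂₁ = 2.333/EI.
Compatibility — zero rotation at each built-in end:
  4.667 M_A + 2.333 M_B = 4845
  2.333 M_A + 4.667 M_B = 4845
Solving the pair gives M_A = 692.2 kN·m and M_B = 692.2 kN·m (hogging).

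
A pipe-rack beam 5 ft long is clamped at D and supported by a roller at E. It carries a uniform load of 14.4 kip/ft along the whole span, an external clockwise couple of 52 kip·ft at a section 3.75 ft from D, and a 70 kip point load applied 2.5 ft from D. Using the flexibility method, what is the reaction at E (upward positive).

Choose R_E as the redundant. The primary structure is the cantilever fixed at D.
Primary-structure tip deflection at E by superposition:
  UDL 14.4: wL⁴/(8EI) = 1125/EI
  clockwise couple 52 at a = 3.75: M₀a(2L − a)/(2EI) = 609.4/EI
  point load 70 at a = 2.5: Pa²(3L − a)/(6EI) = 911.5/EI
  δ_0 = 2646/EI
Tip deflection under a unit load at E: L³/(3EI) = 41.67/EI.
The prop prevents deflection at E: R_E = δ_0/δ_{EE} = 2646/41.67 = 63.5 kip.

R_E = 63.5 kip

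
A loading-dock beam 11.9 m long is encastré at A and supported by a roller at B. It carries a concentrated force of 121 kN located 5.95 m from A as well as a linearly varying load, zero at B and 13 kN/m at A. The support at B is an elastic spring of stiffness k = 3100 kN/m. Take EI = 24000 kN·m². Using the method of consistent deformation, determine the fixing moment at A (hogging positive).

M_A = 401.3 kN·m

Choose R_B as the redundant. The primary structure is the cantilever fixed at A.
Downward deflection at the released point B due to the loads:
  point load 121 at a = 5.95: Pa²(3L − a)/(6EI) = 21240/EI
  triangular load, peak 13 at the fixed end: w₀L⁴/(30EI) = 8690/EI
  δ_0 = 29930/EI
Tip deflection under a unit load at B: L³/(3EI) = 561.7/EI.
With EI = 24000 kN·m²: δ_0 = 1.2471 m and δ_{BB} = 0.023405 m/kN.
Compatibility — the spring shortens by R_B/k under the reaction it provides: δ_0 − R_B·δ_{BB} = R_B/k. With 1/k = 0.000323 m/kN, R_B = δ_0 / (δ_{BB} + 1/k) = 1.2471 / (0.023405 + 0.000323) = 52.56 kN.
Moment equilibrium about A: M_A = Σ(load moments about A) − R_B·L = 1027 − 52.56×11.9 = 401.3 kN·m.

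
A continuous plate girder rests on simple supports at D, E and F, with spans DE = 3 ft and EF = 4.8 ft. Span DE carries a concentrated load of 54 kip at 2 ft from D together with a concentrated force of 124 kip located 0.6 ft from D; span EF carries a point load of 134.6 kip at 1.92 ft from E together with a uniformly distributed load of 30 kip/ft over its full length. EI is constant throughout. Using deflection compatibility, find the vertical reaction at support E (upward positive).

Take M_E as the redundant. Released structure: two simple spans DE and EF with a hinge at E.
Rotations at E on the released spans (each span's end-slope, ×1/EI):
  span DE: point load 54 at a = 2: Pab(L + a)/(6LEI) = 30/EI
  span DE: point load 124 at a = 0.6: Pab(L + a)/(6LEI) = 35.71/EI
  span EF: point load 134.6 at a = 1.92: Pab(L + b)/(6LEI) = 198.5/EI
  span EF: UDL 30: wL³/(24EI) = 138.2/EI
  relative rotation θ_0 = (65.71 + 336.7)/EI = 402.4/EI
A unit hogging moment at E produces rotation L₁/(3EI) + L₂/(3EI) = 2.6/EI.
Compatibility: M_E·(L₁+L₂)/(3EI) = θ_0, giving M_E = 154.8 kip·ft (hogging).
Span DE, ΣM about D with M_E applied at E: R_E^{DE}·3 = 182.4 + 154.8, so R_E^{DE} = 112.4 kip and R_D = 178 − 112.4 = 65.61 kip.
Span EF, ΣM about F: R_E^{EF}·4.8 = 733.2 + 154.8, so R_E^{EF} = 185 kip and R_F = 278.6 − 185 = 93.59 kip.
R_E = 112.4 + 185 = 297.4 kip.

R_E = 297.4 kip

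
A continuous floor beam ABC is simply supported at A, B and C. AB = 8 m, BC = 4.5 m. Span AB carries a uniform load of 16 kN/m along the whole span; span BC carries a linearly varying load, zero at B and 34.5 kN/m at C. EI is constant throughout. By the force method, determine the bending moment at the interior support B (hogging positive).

M_B = 96.59 kN·m

Release continuity at B by inserting a hinge; the redundant is the internal moment M_B. The primary structure is two simply-supported spans AB and BC.
Rotations at B on the released spans (each span's end-slope, ×1/EI):
  span AB: UDL 16: wL³/(24EI) = 341.3/EI
  span BC: triangular load, peak 34.5: 7w₀L³/(360EI) = 61.13/EI
  relative rotation θ_0 = (341.3 + 61.13)/EI = 402.5/EI
A unit hogging moment at B produces rotation L₁/(3EI) + L₂/(3EI) = 4.167/EI.
Slope continuity at B: θ_0 = M_B·4.167/EI, so M_B = 402.5/4.167 = 96.59 kN·m (hogging).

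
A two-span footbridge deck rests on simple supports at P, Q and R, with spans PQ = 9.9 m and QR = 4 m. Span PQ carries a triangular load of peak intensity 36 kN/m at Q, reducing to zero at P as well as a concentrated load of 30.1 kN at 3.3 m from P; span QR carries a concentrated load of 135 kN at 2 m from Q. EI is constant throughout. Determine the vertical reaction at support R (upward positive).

R_R = 10.47 kN

Release continuity at Q by inserting a hinge; the redundant is the internal moment M_Q. The primary structure is two simply-supported spans PQ and QR.
End slopes at the hinge Q, treating each span as simply supported:
  span PQ: triangular load, peak 36: w₀L³/(45EI) = 776.2/EI
  span PQ: point load 30.1 at a = 3.3: Pab(L + a)/(6LEI) = 145.7/EI
  span QR: point load 135 at a = 2: Pab(L + b)/(6LEI) = 135/EI
  relative rotation θ_0 = (921.9 + 135)/EI = 1057/EI
A unit hogging moment at Q produces rotation L₁/(3EI) + L₂/(3EI) = 4.633/EI.
Slope continuity at Q: θ_0 = M_Q·4.633/EI, so M_Q = 1057/4.633 = 228.1 kN·m (hogging).
Span QR, ΣM about R: R_Q^{QR}·4 = 270 + 228.1, so R_Q^{QR} = 124.5 kN and R_R = 135 − 124.5 = 10.47 kN.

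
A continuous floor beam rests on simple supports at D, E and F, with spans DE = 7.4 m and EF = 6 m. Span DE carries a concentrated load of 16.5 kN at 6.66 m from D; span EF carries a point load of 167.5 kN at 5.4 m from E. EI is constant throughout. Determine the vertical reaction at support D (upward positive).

Release continuity at E by inserting a hinge; the redundant is the internal moment M_E. The primary structure is two simply-supported spans DE and EF.
End slopes at the hinge E, treating each span as simply supported:
  span DE: point load 16.5 at a = 6.66: Pab(L + a)/(6LEI) = 25.75/EI
  span EF: point load 167.5 at a = 5.4: Pab(L + b)/(6LEI) = 99.5/EI
  relative rotation θ_0 = (25.75 + 99.5)/EI = 125.2/EI
A unit hogging moment at E produces rotation L₁/(3EI) + L₂/(3EI) = 4.467/EI.
Slope continuity at E: θ_0 = M_E·4.467/EI, so M_E = 125.2/4.467 = 28.04 kN·m (hogging).
Span DE, ΣM about D with M_E applied at E: R_E^{DE}·7.4 = 109.9 + 28.04, so R_E^{DE} = 18.64 kN and R_D = 16.5 − 18.64 = -2.139 kN.

R_D = -2.139 kN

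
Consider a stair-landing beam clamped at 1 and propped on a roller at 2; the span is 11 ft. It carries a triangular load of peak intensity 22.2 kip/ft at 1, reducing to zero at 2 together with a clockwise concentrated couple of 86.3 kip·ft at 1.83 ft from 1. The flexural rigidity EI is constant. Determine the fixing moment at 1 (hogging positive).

M_1 = 225.9 kip·ft

Choose R_2 as the redundant. The primary structure is the cantilever fixed at 1.
Downward deflection at the released point 2 due to the loads:
  triangular load, peak 22.2 at the fixed end: w₀L⁴/(30EI) = 10834/EI
  clockwise couple 86.3 at a = 1.83: M₀a(2L − a)/(2EI) = 1593/EI
  δ_0 = 12427/EI
Tip deflection under a unit load at 2: L³/(3EI) = 443.7/EI.
Compatibility at 2: δ_0 − R_2·δ_{22} = 0, so R_2 = 12427/443.7 = 28.01 kip.
Moment equilibrium about 1: M_1 = Σ(load moments about 1) − R_2·L = 534 − 28.01×11 = 225.9 kip·ft.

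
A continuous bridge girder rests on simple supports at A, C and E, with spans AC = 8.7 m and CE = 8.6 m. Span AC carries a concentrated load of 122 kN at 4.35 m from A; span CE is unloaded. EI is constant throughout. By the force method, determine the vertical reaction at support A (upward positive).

R_A = 49.5 kN

Insert a hinge at C; M_C is the redundant, and each span becomes simply supported.
End slopes at the hinge C, treating each span as simply supported:
  span AC: point load 122 at a = 4.35: Pab(L + a)/(6LEI) = 577.1/EI
  relative rotation θ_0 = (577.1 + 0)/EI = 577.1/EI
A unit hogging moment at C produces rotation L₁/(3EI) + L₂/(3EI) = 5.767/EI.
Slope continuity at C: θ_0 = M_C·5.767/EI, so M_C = 577.1/5.767 = 100.1 kN·m (hogging).
Span AC, ΣM about A with M_C applied at C: R_C^{AC}·8.7 = 530.7 + 100.1, so R_C^{AC} = 72.5 kN and R_A = 122 − 72.5 = 49.5 kN.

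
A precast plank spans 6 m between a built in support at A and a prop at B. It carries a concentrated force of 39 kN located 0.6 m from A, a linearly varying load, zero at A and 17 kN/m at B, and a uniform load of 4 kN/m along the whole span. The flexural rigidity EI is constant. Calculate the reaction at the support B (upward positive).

R_B = 37.62 kN

Choose R_B as the redundant. The primary structure is the cantilever fixed at A.
Free-end deflection of the primary structure under the applied loading (downward +):
  point load 39 at a = 0.6: Pa²(3L − a)/(6EI) = 40.72/EI
  triangular load, peak 17 at the free end: 11w₀L⁴/(120EI) = 2020/EI
  UDL 4: wL⁴/(8EI) = 648/EI
  δ_0 = 2708/EI
Tip deflection under a unit load at B: L³/(3EI) = 72/EI.
Compatibility at B: δ_0 − R_B·δ_{BB} = 0, so R_B = 2708/72 = 37.62 kN.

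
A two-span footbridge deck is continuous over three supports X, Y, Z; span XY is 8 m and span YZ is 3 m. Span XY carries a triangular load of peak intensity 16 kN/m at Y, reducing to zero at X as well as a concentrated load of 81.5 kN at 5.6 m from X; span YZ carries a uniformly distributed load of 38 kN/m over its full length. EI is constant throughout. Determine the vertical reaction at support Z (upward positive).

R_Z = 8.35 kN

Take M_Y as the redundant. Released structure: two simple spans XY and YZ with a hinge at Y.
Rotations at Y on the released spans (each span's end-slope, ×1/EI):
  span XY: triangular load, peak 16: w₀L³/(45EI) = 182/EI
  span XY: point load 81.5 at a = 5.6: Pab(L + a)/(6LEI) = 310.4/EI
  span YZ: UDL 38: wL³/(24EI) = 42.75/EI
  relative rotation θ_0 = (492.4 + 42.75)/EI = 535.1/EI
A unit hogging moment at Y produces rotation L₁/(3EI) + L₂/(3EI) = 3.667/EI.
Slope continuity at Y: θ_0 = M_Y·3.667/EI, so M_Y = 535.1/3.667 = 145.9 kN·m (hogging).
Span YZ, ΣM about Z: R_Y^{YZ}·3 = 171 + 145.9, so R_Y^{YZ} = 105.6 kN and R_Z = 114 − 105.6 = 8.35 kN.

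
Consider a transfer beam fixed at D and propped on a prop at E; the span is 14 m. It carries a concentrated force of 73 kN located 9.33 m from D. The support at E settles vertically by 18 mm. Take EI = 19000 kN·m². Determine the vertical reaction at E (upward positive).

Take the reaction at E as the redundant and release it; the primary structure is a cantilever fixed at D.
Downward deflection at the released point E due to the loads:
  point load 73 at a = 9.33: Pa²(3L − a)/(6EI) = 34601/EI
Tip deflection under a unit load at E: L³/(3EI) = 914.7/EI.
With EI = 19000 kN·m²: δ_0 = 1.8211 m and δ_{EE} = 0.04814 m/kN.
Compatibility — the beam at E must follow the support down by 0.018 m: δ_0 − R_E·δ_{EE} = 0.018, so R_E = (1.8211 − 0.018)/0.04814 = 37.45 kN.

R_E = 37.45 kN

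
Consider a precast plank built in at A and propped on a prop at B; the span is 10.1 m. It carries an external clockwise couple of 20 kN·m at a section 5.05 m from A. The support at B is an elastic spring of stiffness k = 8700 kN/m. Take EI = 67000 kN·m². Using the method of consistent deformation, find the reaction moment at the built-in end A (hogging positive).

Choose R_B as the redundant. The primary structure is the cantilever fixed at A.
Primary-structure tip deflection at B by superposition:
  clockwise couple 20 at a = 5.05: M₀a(2L − a)/(2EI) = 765.1/EI
Flexibility coefficient — unit upward force at B: δ_{BB} = L³/(3EI) = 343.4/EI.
With EI = 67000 kN·m²: δ_0 = 0.011419 m and δ_{BB} = 0.005126 m/kN.
Compatibility — the spring shortens by R_B/k under the reaction it provides: δ_0 − R_B·δ_{BB} = R_B/k. With 1/k = 0.000115 m/kN, R_B = δ_0 / (δ_{BB} + 1/k) = 0.011419 / (0.005126 + 0.000115) = 2.179 kN.
Moment equilibrium about A: M_A = Σ(load moments about A) − R_B·L = 20 − 2.179×10.1 = -2.007 kN·m.

M_A = -2.007 kN·m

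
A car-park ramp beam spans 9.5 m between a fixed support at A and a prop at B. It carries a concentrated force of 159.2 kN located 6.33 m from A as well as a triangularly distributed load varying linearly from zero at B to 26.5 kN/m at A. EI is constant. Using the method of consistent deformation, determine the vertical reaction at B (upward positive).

Choose R_B as the redundant. The primary structure is the cantilever fixed at A.
Primary-structure tip deflection at B by superposition:
  point load 159.2 at a = 6.33: Pa²(3L − a)/(6EI) = 23570/EI
  triangular load, peak 26.5 at the fixed end: w₀L⁴/(30EI) = 7195/EI
  δ_0 = 30765/EI
Flexibility coefficient — unit upward force at B: δ_{BB} = L³/(3EI) = 285.8/EI.
The prop prevents deflection at B: R_B = δ_0/δ_{BB} = 30765/285.8 = 107.6 kN.

R_B = 107.6 kN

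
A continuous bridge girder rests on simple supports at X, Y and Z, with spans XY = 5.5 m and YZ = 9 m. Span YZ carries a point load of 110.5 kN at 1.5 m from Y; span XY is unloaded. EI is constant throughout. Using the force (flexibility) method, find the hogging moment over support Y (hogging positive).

Insert a hinge at Y; M_Y is the redundant, and each span becomes simply supported.
Rotations at Y on the released spans (each span's end-slope, ×1/EI):
  span YZ: point load 110.5 at a = 1.5: Pab(L + b)/(6LEI) = 379.8/EI
  relative rotation θ_0 = (0 + 379.8)/EI = 379.8/EI
A unit hogging moment at Y produces rotation L₁/(3EI) + L₂/(3EI) = 4.833/EI.
Slope continuity at Y: θ_0 = M_Y·4.833/EI, so M_Y = 379.8/4.833 = 78.59 kN·m (hogging).

M_Y = 78.59 kN·m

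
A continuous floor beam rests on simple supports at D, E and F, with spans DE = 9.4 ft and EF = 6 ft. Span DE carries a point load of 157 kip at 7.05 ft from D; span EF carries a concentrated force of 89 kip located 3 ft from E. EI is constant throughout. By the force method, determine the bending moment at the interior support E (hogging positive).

Insert a hinge at E; M_E is the redundant, and each span becomes simply supported.
Rotations at E on the released spans (each span's end-slope, ×1/EI):
  span DE: point load 157 at a = 7.05: Pab(L + a)/(6LEI) = 758.7/EI
  span EF: point load 89 at a = 3: Pab(L + b)/(6LEI) = 200.2/EI
  relative rotation θ_0 = (758.7 + 200.2)/EI = 958.9/EI
A unit hogging moment at E produces rotation L₁/(3EI) + L₂/(3EI) = 5.133/EI.
Slope continuity at E: θ_0 = M_E·5.133/EI, so M_E = 958.9/5.133 = 186.8 kip·ft (hogging).

M_E = 186.8 kip·ft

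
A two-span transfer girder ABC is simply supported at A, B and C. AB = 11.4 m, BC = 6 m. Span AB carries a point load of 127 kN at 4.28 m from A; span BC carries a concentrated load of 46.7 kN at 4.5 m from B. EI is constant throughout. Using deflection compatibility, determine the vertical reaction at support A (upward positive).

Release continuity at B by inserting a hinge; the redundant is the internal moment M_B. The primary structure is two simply-supported spans AB and BC.
End slopes at the hinge B, treating each span as simply supported:
  span AB: point load 127 at a = 4.28: Pab(L + a)/(6LEI) = 887.2/EI
  span BC: point load 46.7 at a = 4.5: Pab(L + b)/(6LEI) = 65.67/EI
  relative rotation θ_0 = (887.2 + 65.67)/EI = 952.9/EI
A unit hogging moment at B produces rotation L₁/(3EI) + L₂/(3EI) = 5.8/EI.
Compatibility: M_B·(L₁+L₂)/(3EI) = θ_0, giving M_B = 164.3 kN·m (hogging).
Span AB, ΣM about A with M_B applied at B: R_B^{AB}·11.4 = 543.6 + 164.3, so R_B^{AB} = 62.09 kN and R_A = 127 − 62.09 = 64.91 kN.

R_A = 64.91 kN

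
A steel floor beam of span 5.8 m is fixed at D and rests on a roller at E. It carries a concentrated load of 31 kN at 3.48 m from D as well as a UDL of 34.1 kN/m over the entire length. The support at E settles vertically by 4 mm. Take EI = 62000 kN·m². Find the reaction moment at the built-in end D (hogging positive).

M_D = 195.7 kN·m

Release the roller at E. Primary structure: cantilever fixed at D.
Downward deflection at the released point E due to the loads:
  point load 31 at a = 3.48: Pa²(3L − a)/(6EI) = 871/EI
  UDL 34.1: wL⁴/(8EI) = 4824/EI
  δ_0 = 5695/EI
Flexibility coefficient — unit upward force at E: δ_{EE} = L³/(3EI) = 65.04/EI.
With EI = 62000 kN·m²: δ_0 = 0.091849 m and δ_{EE} = 0.001049 m/kN.
Compatibility — the beam at E must follow the support down by 0.004 m: δ_0 − R_E·δ_{EE} = 0.004, so R_E = (0.091849 − 0.004)/0.001049 = 83.75 kN.
Moment equilibrium about D: M_D = Σ(load moments about D) − R_E·L = 681.4 − 83.75×5.8 = 195.7 kN·m.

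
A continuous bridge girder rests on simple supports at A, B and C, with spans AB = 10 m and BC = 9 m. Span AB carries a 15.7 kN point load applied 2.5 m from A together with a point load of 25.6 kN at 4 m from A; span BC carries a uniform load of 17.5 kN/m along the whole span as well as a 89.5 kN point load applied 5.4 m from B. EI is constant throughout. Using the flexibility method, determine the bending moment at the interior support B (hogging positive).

Take M_B as the redundant. Released structure: two simple spans AB and BC with a hinge at B.
End slopes at the hinge B, treating each span as simply supported:
  span AB: point load 15.7 at a = 2.5: Pab(L + a)/(6LEI) = 61.33/EI
  span AB: point load 25.6 at a = 4: Pab(L + a)/(6LEI) = 143.4/EI
  span BC: UDL 17.5: wL³/(24EI) = 531.6/EI
  span BC: point load 89.5 at a = 5.4: Pab(L + b)/(6LEI) = 406/EI
  relative rotation θ_0 = (204.7 + 937.5)/EI = 1142/EI
A unit hogging moment at B produces rotation L₁/(3EI) + L₂/(3EI) = 6.333/EI.
Slope continuity at B: θ_0 = M_B·6.333/EI, so M_B = 1142/6.333 = 180.4 kN·m (hogging).

M_B = 180.4 kN·m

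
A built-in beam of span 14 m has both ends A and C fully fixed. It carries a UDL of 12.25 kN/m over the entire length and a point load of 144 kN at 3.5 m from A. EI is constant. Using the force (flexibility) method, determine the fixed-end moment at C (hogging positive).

Take the two fixed-end moments M_A, M_C as redundants; the released structure is the simple span AC.
Simple-span end rotations at A and C under the given loads:
  at A: UDL 12.25: wL³/(24EI) = 1401/EI
  at C: UDL 12.25: wL³/(24EI) = 1401/EI
  at A: point load 144 at a = 3.5: Pab(L + b)/(6LEI) = 1544/EI
  at C: point load 144 at a = 3.5: Pab(L + a)/(6LEI) = 1102/EI
  θ_A0 = 2944/EI,  θ_C0 = 2503/EI
Flexibility coefficients: a unit moment at one end gives L/(3EI) there and L/(6EI) at the far end, so f₁₁ = f₂₂ = 4.667/EI and f₁₂ = f₂₁ = 2.333/EI.
Compatibility — zero rotation at each built-in end:
  4.667 M_A + 2.333 M_C = 2944
  2.333 M_A + 4.667 M_C = 2503
Solving the pair gives M_A = 483.6 kN·m and M_C = 294.6 kN·m (hogging).

M_C = 294.6 kN·m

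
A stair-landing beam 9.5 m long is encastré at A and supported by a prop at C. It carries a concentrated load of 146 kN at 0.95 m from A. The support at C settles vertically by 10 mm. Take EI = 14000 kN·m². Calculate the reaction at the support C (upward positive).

Take the reaction at C as the redundant and release it; the primary structure is a cantilever fixed at A.
Free-end deflection of the primary structure under the applied loading (downward +):
  point load 146 at a = 0.95: Pa²(3L − a)/(6EI) = 605/EI
Flexibility coefficient — unit upward force at C: δ_{CC} = L³/(3EI) = 285.8/EI.
With EI = 14000 kN·m²: δ_0 = 0.043216 m and δ_{CC} = 0.020414 m/kN.
Compatibility — the beam at C must follow the support down by 0.01 m: δ_0 − R_C·δ_{CC} = 0.01, so R_C = (0.043216 − 0.01)/0.020414 = 1.627 kN.

R_C = 1.627 kN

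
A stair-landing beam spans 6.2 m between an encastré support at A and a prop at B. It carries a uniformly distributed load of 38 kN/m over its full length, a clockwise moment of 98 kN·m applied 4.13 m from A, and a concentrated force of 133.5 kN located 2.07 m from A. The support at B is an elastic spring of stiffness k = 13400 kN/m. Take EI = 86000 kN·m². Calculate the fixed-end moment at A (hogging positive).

Remove the prop at B; the released (primary) structure is a cantilever built in at A.
Deflection at B on the released cantilever, summing each load's contribution:
  UDL 38: wL⁴/(8EI) = 7019/EI
  clockwise couple 98 at a = 4.13: M₀a(2L − a)/(2EI) = 1674/EI
  point load 133.5 at a = 2.07: Pa²(3L − a)/(6EI) = 1576/EI
  δ_0 = 10268/EI
Flexibility coefficient — unit upward force at B: δ_{BB} = L³/(3EI) = 79.44/EI.
With EI = 86000 kN·m²: δ_0 = 0.1194 m and δ_{BB} = 0.000924 m/kN.
Compatibility — the spring shortens by R_B/k under the reaction it provides: δ_0 − R_B·δ_{BB} = R_B/k. With 1/k = 0.000075 m/kN, R_B = δ_0 / (δ_{BB} + 1/k) = 0.1194 / (0.000924 + 0.000075) = 119.6 kN.
Moment equilibrium about A: M_A = Σ(load moments about A) − R_B·L = 1105 − 119.6×6.2 = 363.2 kN·m.

M_A = 363.2 kN·m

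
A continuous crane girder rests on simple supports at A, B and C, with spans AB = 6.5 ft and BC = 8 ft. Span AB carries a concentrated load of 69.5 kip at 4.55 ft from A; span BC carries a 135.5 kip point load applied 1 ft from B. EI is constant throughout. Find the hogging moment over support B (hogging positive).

M_B = 97.47 kip·ft

Take M_B as the redundant. Released structure: two simple spans AB and BC with a hinge at B.
Discontinuity in slope at B on the released structure — sum the simple-span end rotations:
  span AB: point load 69.5 at a = 4.55: Pab(L + a)/(6LEI) = 174.7/EI
  span BC: point load 135.5 at a = 1: Pab(L + b)/(6LEI) = 296.4/EI
  relative rotation θ_0 = (174.7 + 296.4)/EI = 471.1/EI
A unit hogging moment at B produces rotation L₁/(3EI) + L₂/(3EI) = 4.833/EI.
Compatibility: M_B·(L₁+L₂)/(3EI) = θ_0, giving M_B = 97.47 kip·ft (hogging).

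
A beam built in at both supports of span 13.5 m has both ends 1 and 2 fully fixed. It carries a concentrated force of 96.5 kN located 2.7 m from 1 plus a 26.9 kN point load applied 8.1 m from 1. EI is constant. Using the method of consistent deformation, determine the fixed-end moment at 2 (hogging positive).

M_2 = 93.98 kN·m

Release both end moments; the primary structure is a simply-supported span 12 with redundants M_1 and M_2.
On the primary (simply-supported) span, the end slopes from the loading are:
  at 1: point load 96.5 at a = 2.7: Pab(L + b)/(6LEI) = 844.2/EI
  at 2: point load 96.5 at a = 2.7: Pab(L + a)/(6LEI) = 562.8/EI
  at 1: point load 26.9 at a = 8.1: Pab(L + b)/(6LEI) = 274.5/EI
  at 2: point load 26.9 at a = 8.1: Pab(L + a)/(6LEI) = 313.8/EI
  θ_10 = 1119/EI,  θ_20 = 876.5/EI
Flexibility coefficients: a unit moment at one end gives L/(3EI) there and L/(6EI) at the far end, so f₁₁ = f₂₂ = 4.5/EI and f₁₂ = f₂₁ = 2.25/EI.
Compatibility — zero rotation at each built-in end:
  4.5 M_1 + 2.25 M_2 = 1119
  2.25 M_1 + 4.5 M_2 = 876.5
Solving the pair gives M_1 = 201.6 kN·m and M_2 = 93.98 kN·m (hogging).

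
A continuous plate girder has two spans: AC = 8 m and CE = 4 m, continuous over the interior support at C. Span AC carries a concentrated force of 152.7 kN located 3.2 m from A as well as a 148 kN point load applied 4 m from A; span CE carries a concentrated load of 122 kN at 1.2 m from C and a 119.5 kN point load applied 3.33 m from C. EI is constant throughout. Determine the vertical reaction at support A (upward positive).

R_A = 124.8 kN

Take M_C as the redundant. Released structure: two simple spans AC and CE with a hinge at C.
Rotations at C on the released spans (each span's end-slope, ×1/EI):
  span AC: point load 152.7 at a = 3.2: Pab(L + a)/(6LEI) = 547.3/EI
  span AC: point load 148 at a = 4: Pab(L + a)/(6LEI) = 592/EI
  span CE: point load 122 at a = 1.2: Pab(L + b)/(6LEI) = 116.1/EI
  span CE: point load 119.5 at a = 3.33: Pab(L + b)/(6LEI) = 51.88/EI
  relative rotation θ_0 = (1139 + 168)/EI = 1307/EI
A unit hogging moment at C produces rotation L₁/(3EI) + L₂/(3EI) = 4/EI.
Compatibility: M_C·(L₁+L₂)/(3EI) = θ_0, giving M_C = 326.8 kN·m (hogging).
Span AC, ΣM about A with M_C applied at C: R_C^{AC}·8 = 1081 + 326.8, so R_C^{AC} = 175.9 kN and R_A = 300.7 − 175.9 = 124.8 kN.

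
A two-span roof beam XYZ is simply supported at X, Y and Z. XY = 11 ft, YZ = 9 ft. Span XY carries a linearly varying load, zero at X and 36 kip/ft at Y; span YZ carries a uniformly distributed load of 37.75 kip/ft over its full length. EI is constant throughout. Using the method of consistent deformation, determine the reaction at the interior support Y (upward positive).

Take M_Y as the redundant. Released structure: two simple spans XY and YZ with a hinge at Y.
End slopes at the hinge Y, treating each span as simply supported:
  span XY: triangular load, peak 36: w₀L³/(45EI) = 1065/EI
  span YZ: UDL 37.75: wL³/(24EI) = 1147/EI
  relative rotation θ_0 = (1065 + 1147)/EI = 2211/EI
A unit hogging moment at Y produces rotation L₁/(3EI) + L₂/(3EI) = 6.667/EI.
Compatibility: M_Y·(L₁+L₂)/(3EI) = θ_0, giving M_Y = 331.7 kip·ft (hogging).
Span XY, ΣM about X with M_Y applied at Y: R_Y^{XY}·11 = 1452 + 331.7, so R_Y^{XY} = 162.2 kip and R_X = 198 − 162.2 = 35.84 kip.
Span YZ, ΣM about Z: R_Y^{YZ}·9 = 1529 + 331.7, so R_Y^{YZ} = 206.7 kip and R_Z = 339.8 − 206.7 = 133 kip.
R_Y = 162.2 + 206.7 = 368.9 kip.

R_Y = 368.9 kip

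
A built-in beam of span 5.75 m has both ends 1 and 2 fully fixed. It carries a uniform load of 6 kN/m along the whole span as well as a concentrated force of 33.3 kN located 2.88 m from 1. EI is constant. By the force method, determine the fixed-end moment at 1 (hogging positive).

M_1 = 40.42 kN·m

Release both end moments; the primary structure is a simply-supported span 12 with redundants M_1 and M_2.
End rotations of the released simple span under the applied load (×1/EI):
  at 1: UDL 6: wL³/(24EI) = 47.53/EI
  at 2: UDL 6: wL³/(24EI) = 47.53/EI
  at 1: point load 33.3 at a = 2.88: Pab(L + b)/(6LEI) = 68.77/EI
  at 2: point load 33.3 at a = 2.88: Pab(L + a)/(6LEI) = 68.85/EI
  θ_10 = 116.3/EI,  θ_20 = 116.4/EI
Flexibility coefficients: a unit moment at one end gives L/(3EI) there and L/(6EI) at the far end, so f₁₁ = f₂₂ = 1.917/EI and f₁₂ = f₂₁ = 0.9583/EI.
Compatibility — zero rotation at each built-in end:
  1.917 M_1 + 0.9583 M_2 = 116.3
  0.9583 M_1 + 1.917 M_2 = 116.4
Solving the pair gives M_1 = 40.42 kN·m and M_2 = 40.51 kN·m (hogging).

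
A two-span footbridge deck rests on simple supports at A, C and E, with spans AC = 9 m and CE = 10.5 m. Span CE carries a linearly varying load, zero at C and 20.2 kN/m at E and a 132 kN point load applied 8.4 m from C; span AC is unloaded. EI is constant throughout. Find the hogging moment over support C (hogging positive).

Insert a hinge at C; M_C is the redundant, and each span becomes simply supported.
Discontinuity in slope at C on the released structure — sum the simple-span end rotations:
  span CE: triangular load, peak 20.2: 7w₀L³/(360EI) = 454.7/EI
  span CE: point load 132 at a = 8.4: Pab(L + b)/(6LEI) = 465.7/EI
  relative rotation θ_0 = (0 + 920.4)/EI = 920.4/EI
A unit hogging moment at C produces rotation L₁/(3EI) + L₂/(3EI) = 6.5/EI.
Compatibility: M_C·(L₁+L₂)/(3EI) = θ_0, giving M_C = 141.6 kN·m (hogging).

M_C = 141.6 kN·m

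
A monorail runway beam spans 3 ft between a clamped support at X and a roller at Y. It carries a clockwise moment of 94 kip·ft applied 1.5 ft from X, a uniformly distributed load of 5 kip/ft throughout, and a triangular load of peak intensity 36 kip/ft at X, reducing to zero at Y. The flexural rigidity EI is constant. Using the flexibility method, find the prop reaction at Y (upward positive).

Take the reaction at Y as the redundant and release it; the primary structure is a cantilever fixed at X.
Deflection at Y on the released cantilever, summing each load's contribution:
  clockwise couple 94 at a = 1.5: M₀a(2L − a)/(2EI) = 317.2/EI
  UDL 5: wL⁴/(8EI) = 50.62/EI
  triangular load, peak 36 at the fixed end: w₀L⁴/(30EI) = 97.2/EI
  δ_0 = 465.1/EI
Flexibility coefficient — unit upward force at Y: δ_{YY} = L³/(3EI) = 9/EI.
Compatibility at Y: δ_0 − R_Y·δ_{YY} = 0, so R_Y = 465.1/9 = 51.67 kip.

R_Y = 51.67 kip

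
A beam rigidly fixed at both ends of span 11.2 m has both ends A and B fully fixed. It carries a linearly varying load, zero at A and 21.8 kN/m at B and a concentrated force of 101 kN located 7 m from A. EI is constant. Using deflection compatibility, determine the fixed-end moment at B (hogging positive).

M_B = 302.4 kN·m

Take the two fixed-end moments M_A, M_B as redundants; the released structure is the simple span AB.
Simple-span end rotations at A and B under the given loads:
  at A: triangular load, peak 21.8: 7w₀L³/(360EI) = 595.5/EI
  at B: triangular load, peak 21.8: w₀L³/(45EI) = 680.6/EI
  at A: point load 101 at a = 7: Pab(L + b)/(6LEI) = 680.5/EI
  at B: point load 101 at a = 7: Pab(L + a)/(6LEI) = 804.2/EI
  θ_A0 = 1276/EI,  θ_B0 = 1485/EI
Flexibility coefficients: a unit moment at one end gives L/(3EI) there and L/(6EI) at the far end, so f₁₁ = f₂₂ = 3.733/EI and f₁₂ = f₂₁ = 1.867/EI.
Compatibility — zero rotation at each built-in end:
  3.733 M_A + 1.867 M_B = 1276
  1.867 M_A + 3.733 M_B = 1485
Solving the pair gives M_A = 190.6 kN·m and M_B = 302.4 kN·m (hogging).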